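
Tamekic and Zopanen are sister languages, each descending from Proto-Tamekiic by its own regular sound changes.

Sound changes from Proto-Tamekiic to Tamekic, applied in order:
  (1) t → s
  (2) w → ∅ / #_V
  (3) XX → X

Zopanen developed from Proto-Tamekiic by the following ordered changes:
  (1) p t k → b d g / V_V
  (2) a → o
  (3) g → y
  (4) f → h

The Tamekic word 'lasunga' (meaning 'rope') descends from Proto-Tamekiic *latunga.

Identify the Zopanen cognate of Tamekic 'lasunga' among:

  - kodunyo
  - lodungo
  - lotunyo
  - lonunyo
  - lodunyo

lodunyo

Zopanen: *latunga
  latunga → ladunga   [intervocalic voicing]
  ladunga → lodungo   [vowel merger]
  lodungo → lodunyo   [unconditioned shift]
  lodunyo (rule 4 does not apply)
  giving Zopanen lodunyo.
Only 'lodunyo' matches the regular Zopanen development of *latunga.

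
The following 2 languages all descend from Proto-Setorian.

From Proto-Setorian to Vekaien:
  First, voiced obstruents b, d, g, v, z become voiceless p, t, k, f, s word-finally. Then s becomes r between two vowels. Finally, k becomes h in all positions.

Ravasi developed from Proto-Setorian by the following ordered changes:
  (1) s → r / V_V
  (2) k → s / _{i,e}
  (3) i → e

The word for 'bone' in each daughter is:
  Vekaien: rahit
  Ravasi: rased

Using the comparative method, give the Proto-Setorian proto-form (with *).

Position 3: Vekaien has h, Ravasi has s. Taking the neighbouring segments as reconstructed: Vekaien h could go back to *k or *h; Ravasi s can only go back to *k — the one source consistent with every daughter is *k.
Position 5: Vekaien has t, Ravasi has d. Ravasi preserves d here (none of its changes turn any other segment into d), so the proto-segment is *d.
Position 4: Vekaien has i, Ravasi has e. Vekaien preserves i here (none of its changes turn any other segment into i), so the proto-segment is *i.
The remaining positions agree across the daughters. Check the candidate against every language:
Vekaien: *rakid > rakit > rahit  (by final devoicing, unconditioned shift)
Ravasi: start from *rakid.
  rule 1: no change — rakid
  rule 2 (palatalisation): rakid → rasid
  rule 3 (vowel merger): rasid → rased
  ⇒ Ravasi rased
No other proto-form is consistent with every reflex, so the reconstruction is *rakid.

*rakid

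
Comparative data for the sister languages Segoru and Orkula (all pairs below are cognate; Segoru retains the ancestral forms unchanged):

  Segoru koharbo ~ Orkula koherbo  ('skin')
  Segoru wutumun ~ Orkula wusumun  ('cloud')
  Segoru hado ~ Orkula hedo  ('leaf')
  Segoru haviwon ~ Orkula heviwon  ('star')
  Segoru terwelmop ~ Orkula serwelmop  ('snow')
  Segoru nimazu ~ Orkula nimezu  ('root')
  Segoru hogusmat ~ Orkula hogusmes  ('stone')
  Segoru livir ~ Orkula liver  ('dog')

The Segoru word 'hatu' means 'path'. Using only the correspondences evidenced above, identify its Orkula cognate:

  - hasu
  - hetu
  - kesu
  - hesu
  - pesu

hesu

hado ~ hedo, nimazu ~ nimezu — Segoru a corresponds to Orkula e after a consonant, before a consonant other than r, m, n, p, b, f, v.
wutumun ~ wusumun — Segoru t corresponds to Orkula s between vowels (before a back vowel).
Applying these to Segoru 'hatu':
  hatu → hetu   (a→e after a consonant, before a consonant other than r, m, n, p, b, f, v)
  hetu → hesu   (t→s between vowels (before a back vowel))
So the Orkula cognate is 'hesu'.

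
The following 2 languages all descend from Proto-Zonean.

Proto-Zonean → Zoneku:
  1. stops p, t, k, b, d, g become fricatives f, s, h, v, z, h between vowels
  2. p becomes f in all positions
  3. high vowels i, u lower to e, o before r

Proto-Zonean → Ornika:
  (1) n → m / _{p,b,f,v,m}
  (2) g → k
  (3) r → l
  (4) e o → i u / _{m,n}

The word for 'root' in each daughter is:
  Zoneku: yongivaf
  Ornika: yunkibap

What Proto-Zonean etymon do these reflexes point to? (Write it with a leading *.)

*yongibap

Position 2: Zoneku has o, Ornika has u. Taking the neighbouring segments as reconstructed: Zoneku o can only go back to *o; Ornika u could go back to *o or *u — the one source consistent with every daughter is *o.
Position 4: Zoneku has g, Ornika has k. Zoneku preserves g here (none of its changes turn any other segment into g), so the proto-segment is *g.
Verify the candidate proto-form against each daughter:
Zoneku: *yongibap
  yongibap → yongivap   [intervocalic lenition]
  yongivap → yongivaf   [unconditioned shift]
  yongivaf (rule 3 does not apply)
  giving Zoneku yongivaf.
Ornika: start from *yongibap.
  rule 1: no change — yongibap
  rule 2 (unconditioned shift): yongibap → yonkibap
  rule 3: no change — yonkibap
  rule 4 (pre-nasal raising): yonkibap → yunkibap
  ⇒ Ornika yunkibap
Only *yongibap yields all of Zoneku yongivaf, Ornika yunkibap.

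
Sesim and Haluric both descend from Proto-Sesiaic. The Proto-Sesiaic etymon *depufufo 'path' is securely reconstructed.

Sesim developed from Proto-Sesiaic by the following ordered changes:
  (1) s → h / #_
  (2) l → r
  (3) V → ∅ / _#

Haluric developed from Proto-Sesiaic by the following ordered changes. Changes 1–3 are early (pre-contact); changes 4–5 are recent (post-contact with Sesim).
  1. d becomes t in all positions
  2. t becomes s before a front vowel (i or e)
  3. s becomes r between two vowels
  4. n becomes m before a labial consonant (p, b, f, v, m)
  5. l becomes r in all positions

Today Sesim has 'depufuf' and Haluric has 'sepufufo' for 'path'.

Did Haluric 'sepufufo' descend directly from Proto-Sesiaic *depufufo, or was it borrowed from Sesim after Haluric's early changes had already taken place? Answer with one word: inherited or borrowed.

inherited

If inherited, *depufufo would pass through all of Haluric's changes:
Haluric: start from *depufufo.
  rule 1 (unconditioned shift): depufufo → tepufufo
  rule 2 (palatalisation): tepufufo → sepufufo
  rule 3: no change — sepufufo
  rule 4: no change — sepufufo
  rule 5: no change — sepufufo
  ⇒ Haluric sepufufo
If borrowed from Sesim 'depufuf' after the early changes, it would undergo only the recent ones:
  rule 4 (nasal place assimilation): no change (depufuf)
  rule 5 (unconditioned shift): no change (depufuf)
  ⇒ as a loan: depufuf
Haluric 'sepufufo' matches the inherited outcome exactly, so it is an inherited cognate, not a loan.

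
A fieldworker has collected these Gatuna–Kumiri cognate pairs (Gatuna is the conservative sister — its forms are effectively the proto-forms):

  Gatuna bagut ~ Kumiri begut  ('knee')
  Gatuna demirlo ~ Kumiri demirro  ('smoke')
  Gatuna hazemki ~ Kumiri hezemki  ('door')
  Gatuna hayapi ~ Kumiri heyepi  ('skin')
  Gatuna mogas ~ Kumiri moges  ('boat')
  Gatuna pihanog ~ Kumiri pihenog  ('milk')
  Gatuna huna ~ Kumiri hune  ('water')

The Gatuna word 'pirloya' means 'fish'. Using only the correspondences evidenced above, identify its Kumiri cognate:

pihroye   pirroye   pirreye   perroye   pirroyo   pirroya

demirlo ~ demirro — Gatuna l corresponds to Kumiri r after a consonant, before a back vowel.
huna ~ hune — Gatuna a corresponds to Kumiri e word-finally.
Applying these to Gatuna 'pirloya':
  pirloya → pirroya   (l→r after a consonant, before a back vowel)
  pirroya → pirroye   (a→e word-finally)
So the Kumiri cognate is 'pirroye'.

pirroye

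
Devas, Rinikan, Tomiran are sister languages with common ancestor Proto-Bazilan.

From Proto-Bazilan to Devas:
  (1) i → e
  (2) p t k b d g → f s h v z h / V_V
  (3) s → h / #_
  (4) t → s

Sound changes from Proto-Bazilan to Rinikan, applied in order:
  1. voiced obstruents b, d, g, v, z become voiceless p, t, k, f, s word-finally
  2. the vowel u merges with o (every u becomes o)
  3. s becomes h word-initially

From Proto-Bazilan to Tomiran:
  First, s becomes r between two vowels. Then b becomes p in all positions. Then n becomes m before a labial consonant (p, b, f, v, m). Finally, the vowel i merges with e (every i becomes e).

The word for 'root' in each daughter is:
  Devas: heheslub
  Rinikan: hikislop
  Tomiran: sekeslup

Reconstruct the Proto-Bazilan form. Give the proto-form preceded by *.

*sikislub

Position 1: Devas has h, Rinikan has h, Tomiran has s. Tomiran preserves s here (none of its changes turn any other segment into s), so the proto-segment is *s.
Position 3: Devas has h, Rinikan has k, Tomiran has k. Tomiran preserves k here (none of its changes turn any other segment into k), so the proto-segment is *k.
Verify the candidate proto-form against each daughter:
Devas: *sikislub
  sikislub → sekeslub   [vowel merger]
  sekeslub → seheslub   [intervocalic lenition]
  seheslub → heheslub   [debuccalisation]
  heheslub (rule 4 does not apply)
  giving Devas heheslub.
Rinikan: *sikislub > sikislup > sikislop > hikislop  (by final devoicing, vowel merger, debuccalisation)
Tomiran: *sikislub > sikislup > sekeslup  (by unconditioned shift, vowel merger)
Only *sikislub yields all of Devas heheslub, Rinikan hikislop, Tomiran sekeslup.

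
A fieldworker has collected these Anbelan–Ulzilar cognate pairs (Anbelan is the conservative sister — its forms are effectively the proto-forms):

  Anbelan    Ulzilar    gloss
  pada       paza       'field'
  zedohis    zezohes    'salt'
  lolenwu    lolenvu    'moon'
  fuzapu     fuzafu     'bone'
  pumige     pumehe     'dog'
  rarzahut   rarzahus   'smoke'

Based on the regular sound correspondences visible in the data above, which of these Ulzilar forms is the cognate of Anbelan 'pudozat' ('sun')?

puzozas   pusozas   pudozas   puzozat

zedohis ~ zezohes — Anbelan d corresponds to Ulzilar z between vowels (before a back vowel).
rarzahut ~ rarzahus — Anbelan t corresponds to Ulzilar s word-finally.
Applying these to Anbelan 'pudozat':
  pudozat → puzozat   (d→z between vowels (before a back vowel))
  puzozat → puzozas   (t→s word-finally)
So the Ulzilar cognate is 'puzozas'.

puzozas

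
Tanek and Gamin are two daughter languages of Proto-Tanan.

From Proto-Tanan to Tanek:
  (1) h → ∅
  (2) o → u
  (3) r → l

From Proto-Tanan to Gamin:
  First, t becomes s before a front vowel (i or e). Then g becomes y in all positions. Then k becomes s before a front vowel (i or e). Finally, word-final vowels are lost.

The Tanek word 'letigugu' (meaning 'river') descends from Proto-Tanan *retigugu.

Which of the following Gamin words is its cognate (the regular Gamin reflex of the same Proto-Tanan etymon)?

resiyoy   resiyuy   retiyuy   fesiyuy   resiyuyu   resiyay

resiyuy

Gamin: *retigugu > resigugu > resiyuyu > resiyuy  (by palatalisation, unconditioned shift, apocope)
The other candidates each miss or misapply at least one Gamin change.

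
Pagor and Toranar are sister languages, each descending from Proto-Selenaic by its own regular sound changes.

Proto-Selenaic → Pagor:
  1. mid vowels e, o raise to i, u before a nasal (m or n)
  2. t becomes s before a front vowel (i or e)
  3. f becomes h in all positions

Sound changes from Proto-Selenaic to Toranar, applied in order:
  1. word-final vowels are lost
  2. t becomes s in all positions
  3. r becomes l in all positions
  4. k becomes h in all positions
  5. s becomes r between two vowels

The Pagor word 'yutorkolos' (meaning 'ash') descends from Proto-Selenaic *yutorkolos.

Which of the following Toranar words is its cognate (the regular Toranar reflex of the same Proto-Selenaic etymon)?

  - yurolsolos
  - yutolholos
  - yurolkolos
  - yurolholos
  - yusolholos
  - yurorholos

Toranar: start from *yutorkolos.
  rule 1: no change — yutorkolos
  rule 2 (unconditioned shift): yutorkolos → yusorkolos
  rule 3 (unconditioned shift): yusorkolos → yusolkolos
  rule 4 (unconditioned shift): yusolkolos → yusolholos
  rule 5 (rhotacism): yusolholos → yurolholos
  ⇒ Toranar yurolholos
The other candidates each miss or misapply at least one Toranar change.

yurolholos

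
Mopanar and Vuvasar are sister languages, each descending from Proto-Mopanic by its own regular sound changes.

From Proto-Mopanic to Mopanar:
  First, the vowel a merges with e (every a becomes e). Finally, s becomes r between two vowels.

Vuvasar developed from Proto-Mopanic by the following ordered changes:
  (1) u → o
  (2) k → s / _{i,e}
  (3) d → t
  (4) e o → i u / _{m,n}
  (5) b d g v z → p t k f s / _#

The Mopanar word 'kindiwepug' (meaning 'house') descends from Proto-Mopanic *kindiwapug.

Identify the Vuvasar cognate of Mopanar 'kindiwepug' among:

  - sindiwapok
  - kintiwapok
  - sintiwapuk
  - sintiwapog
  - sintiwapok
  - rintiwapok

sintiwapok

Vuvasar: *kindiwapug > kindiwapog > sindiwapog > sintiwapog > sintiwapok  (by vowel merger, palatalisation, unconditioned shift, final devoicing)
Among the options, 'sintiwapok' alone shows every Vuvasar change applied in order.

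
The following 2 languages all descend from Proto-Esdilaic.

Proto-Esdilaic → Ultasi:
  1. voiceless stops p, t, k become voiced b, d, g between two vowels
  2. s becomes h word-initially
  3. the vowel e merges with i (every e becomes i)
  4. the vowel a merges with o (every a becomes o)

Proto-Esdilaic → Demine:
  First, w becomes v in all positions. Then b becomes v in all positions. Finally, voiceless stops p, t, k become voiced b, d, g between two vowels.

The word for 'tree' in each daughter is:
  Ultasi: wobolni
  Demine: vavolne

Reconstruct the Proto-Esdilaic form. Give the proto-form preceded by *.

*wabolne

Position 2: Ultasi has o, Demine has a. Demine preserves a here (none of its changes turn any other segment into a), so the proto-segment is *a.
Position 1: Ultasi has w, Demine has v. Ultasi preserves w here (none of its changes turn any other segment into w), so the proto-segment is *w.
Position 7: Ultasi has i, Demine has e. Demine preserves e here (none of its changes turn any other segment into e), so the proto-segment is *e.
This points to *wabolne. Verify forward in each daughter:
Ultasi: *wabolne
  wabolne (rule 1 does not apply)
  wabolne (rule 2 does not apply)
  wabolne → wabolni   [vowel merger]
  wabolni → wobolni   [vowel merger]
  giving Ultasi wobolni.
Demine: *wabolne
  wabolne → vabolne   [unconditioned shift]
  vabolne → vavolne   [unconditioned shift]
  vavolne (rule 3 does not apply)
  giving Demine vavolne.
Only *wabolne yields all of Ultasi wobolni, Demine vavolne.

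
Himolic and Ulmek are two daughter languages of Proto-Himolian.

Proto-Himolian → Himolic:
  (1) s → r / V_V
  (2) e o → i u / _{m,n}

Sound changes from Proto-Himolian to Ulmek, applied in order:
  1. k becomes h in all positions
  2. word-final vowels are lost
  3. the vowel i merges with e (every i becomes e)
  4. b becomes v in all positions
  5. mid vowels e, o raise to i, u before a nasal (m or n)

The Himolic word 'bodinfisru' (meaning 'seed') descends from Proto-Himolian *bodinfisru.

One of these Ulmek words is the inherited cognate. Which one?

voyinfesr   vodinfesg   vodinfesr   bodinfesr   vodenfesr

vodinfesr

Ulmek: *bodinfisru > bodinfisr > bodenfesr > vodenfesr > vodinfesr  (by apocope, vowel merger, unconditioned shift, pre-nasal raising)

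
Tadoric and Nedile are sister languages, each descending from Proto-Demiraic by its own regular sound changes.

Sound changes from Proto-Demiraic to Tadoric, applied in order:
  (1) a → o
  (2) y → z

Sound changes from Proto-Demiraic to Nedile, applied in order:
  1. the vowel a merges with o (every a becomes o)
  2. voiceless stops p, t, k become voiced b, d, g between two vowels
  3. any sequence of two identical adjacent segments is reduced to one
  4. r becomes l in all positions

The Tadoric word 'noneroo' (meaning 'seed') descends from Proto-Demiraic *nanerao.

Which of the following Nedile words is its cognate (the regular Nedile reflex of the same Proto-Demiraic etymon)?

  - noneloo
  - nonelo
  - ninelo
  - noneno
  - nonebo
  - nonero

Nedile: *nanerao > noneroo > nonero > nonelo  (by vowel merger, degemination, unconditioned shift)

nonelo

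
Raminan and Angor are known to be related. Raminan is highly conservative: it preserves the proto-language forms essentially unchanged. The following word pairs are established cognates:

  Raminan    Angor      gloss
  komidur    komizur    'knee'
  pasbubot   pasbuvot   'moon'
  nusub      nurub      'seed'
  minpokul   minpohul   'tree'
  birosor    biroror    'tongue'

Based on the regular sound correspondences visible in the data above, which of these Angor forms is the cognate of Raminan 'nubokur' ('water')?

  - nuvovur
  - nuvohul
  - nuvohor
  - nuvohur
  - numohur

pasbubot ~ pasbuvot — Raminan b corresponds to Angor v between vowels (before a back vowel).
minpokul ~ minpohul — Raminan k corresponds to Angor h between vowels (before a back vowel).
Applying these to Raminan 'nubokur':
  nubokur → nuvokur   (b→v between vowels (before a back vowel))
  nuvokur → nuvohur   (k→h between vowels (before a back vowel))
So the Angor cognate is 'nuvohur'.

nuvohur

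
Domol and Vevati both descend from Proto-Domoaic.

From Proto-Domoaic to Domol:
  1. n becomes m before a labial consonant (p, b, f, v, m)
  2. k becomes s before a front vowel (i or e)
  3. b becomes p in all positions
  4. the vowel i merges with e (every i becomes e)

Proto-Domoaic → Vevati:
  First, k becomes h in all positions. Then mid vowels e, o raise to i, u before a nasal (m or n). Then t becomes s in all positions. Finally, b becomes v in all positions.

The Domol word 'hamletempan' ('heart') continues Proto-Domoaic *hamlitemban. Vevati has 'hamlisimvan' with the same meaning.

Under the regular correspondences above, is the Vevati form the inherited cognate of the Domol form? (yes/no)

Derive the expected Vevati reflex of *hamlitemban:
Vevati: *hamlitemban > hamlitimban > hamlisimban > hamlisimvan  (by pre-nasal raising, unconditioned shift, unconditioned shift)
Vevati 'hamlisimvan' matches the regular reflex exactly, so the pair is cognate.

yes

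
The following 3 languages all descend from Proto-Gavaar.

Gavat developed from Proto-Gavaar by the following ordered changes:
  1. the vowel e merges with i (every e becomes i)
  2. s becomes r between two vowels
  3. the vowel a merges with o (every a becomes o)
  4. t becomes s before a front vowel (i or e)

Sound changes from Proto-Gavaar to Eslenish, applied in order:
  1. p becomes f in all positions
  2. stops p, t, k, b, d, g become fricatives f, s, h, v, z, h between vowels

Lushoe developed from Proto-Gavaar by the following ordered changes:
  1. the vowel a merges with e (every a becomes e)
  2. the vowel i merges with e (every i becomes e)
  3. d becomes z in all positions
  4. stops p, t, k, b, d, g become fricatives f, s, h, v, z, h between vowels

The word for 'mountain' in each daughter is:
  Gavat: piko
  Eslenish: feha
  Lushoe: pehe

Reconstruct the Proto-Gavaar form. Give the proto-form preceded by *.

*peka

Position 2: Gavat has i, Eslenish has e, Lushoe has e. Eslenish preserves e here (none of its changes turn any other segment into e), so the proto-segment is *e.
Position 4: Gavat has o, Eslenish has a, Lushoe has e. Eslenish preserves a here (none of its changes turn any other segment into a), so the proto-segment is *a.
Position 1: Gavat has p, Eslenish has f, Lushoe has p. Gavat preserves p here (none of its changes turn any other segment into p), so the proto-segment is *p.
This points to *peka. Verify forward in each daughter:
Gavat: start from *peka.
  rule 1 (vowel merger): peka → pika
  rule 2: no change — pika
  rule 3 (vowel merger): pika → piko
  rule 4: no change — piko
  ⇒ Gavat piko
Eslenish: *peka
  peka → feka   [unconditioned shift]
  feka → feha   [intervocalic lenition]
  giving Eslenish feha.
Lushoe: start from *peka.
  rule 1 (vowel merger): peka → peke
  rule 2: no change — peke
  rule 3: no change — peke
  rule 4 (intervocalic lenition): peke → pehe
  ⇒ Lushoe pehe
*peka is the unique common source.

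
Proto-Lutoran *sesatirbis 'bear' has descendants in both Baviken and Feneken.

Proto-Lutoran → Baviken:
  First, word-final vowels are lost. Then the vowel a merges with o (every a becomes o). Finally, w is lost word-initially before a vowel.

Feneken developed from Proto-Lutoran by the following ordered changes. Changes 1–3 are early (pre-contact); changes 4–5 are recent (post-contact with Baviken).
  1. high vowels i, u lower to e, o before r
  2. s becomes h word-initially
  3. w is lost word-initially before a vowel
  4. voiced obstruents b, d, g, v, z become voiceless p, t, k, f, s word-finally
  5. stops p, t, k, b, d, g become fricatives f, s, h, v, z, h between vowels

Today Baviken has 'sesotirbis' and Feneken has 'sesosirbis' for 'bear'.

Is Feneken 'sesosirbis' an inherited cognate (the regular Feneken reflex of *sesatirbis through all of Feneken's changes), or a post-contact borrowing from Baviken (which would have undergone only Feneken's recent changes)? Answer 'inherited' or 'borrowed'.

borrowed

If inherited, *sesatirbis would pass through all of Feneken's changes:
Feneken: start from *sesatirbis.
  rule 1 (pre-rhotic lowering): sesatirbis → sesaterbis
  rule 2 (debuccalisation): sesaterbis → hesaterbis
  rule 3: no change — hesaterbis
  rule 4: no change — hesaterbis
  rule 5 (intervocalic lenition): hesaterbis → hesaserbis
  ⇒ Feneken hesaserbis
If borrowed from Baviken 'sesotirbis' after the early changes, it would undergo only the recent ones:
  rule 4 (final devoicing): no change (sesotirbis)
  rule 5 (intervocalic lenition): sesotirbis → sesosirbis
  ⇒ as a loan: sesosirbis
Feneken 'sesosirbis' matches the loan outcome 'sesosirbis', not the inherited 'hesaserbis' — it skipped the early Feneken changes, so it was borrowed from Baviken.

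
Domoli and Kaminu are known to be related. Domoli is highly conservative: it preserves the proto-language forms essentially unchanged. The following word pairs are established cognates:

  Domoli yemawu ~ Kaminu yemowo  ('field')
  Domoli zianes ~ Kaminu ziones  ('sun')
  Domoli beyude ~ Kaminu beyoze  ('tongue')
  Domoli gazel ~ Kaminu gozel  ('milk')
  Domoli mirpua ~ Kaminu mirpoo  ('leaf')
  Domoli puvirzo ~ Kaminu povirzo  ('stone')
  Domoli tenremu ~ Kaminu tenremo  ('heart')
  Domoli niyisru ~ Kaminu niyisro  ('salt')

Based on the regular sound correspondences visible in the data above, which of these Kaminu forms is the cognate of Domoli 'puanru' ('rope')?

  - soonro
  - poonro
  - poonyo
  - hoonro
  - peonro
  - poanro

poonro

mirpua ~ mirpoo — Domoli u corresponds to Kaminu o after a consonant, before a back vowel.
zianes ~ ziones — Domoli a corresponds to Kaminu o after a vowel, before a nasal.
yemawu ~ yemowo, tenremu ~ tenremo — Domoli u corresponds to Kaminu o word-finally.
Applying these to Domoli 'puanru':
  puanru → poanru   (u→o after a consonant, before a back vowel)
  poanru → poonru   (a→o after a vowel, before a nasal)
  poonru → poonro   (u→o word-finally)
So the Kaminu cognate is 'poonro'.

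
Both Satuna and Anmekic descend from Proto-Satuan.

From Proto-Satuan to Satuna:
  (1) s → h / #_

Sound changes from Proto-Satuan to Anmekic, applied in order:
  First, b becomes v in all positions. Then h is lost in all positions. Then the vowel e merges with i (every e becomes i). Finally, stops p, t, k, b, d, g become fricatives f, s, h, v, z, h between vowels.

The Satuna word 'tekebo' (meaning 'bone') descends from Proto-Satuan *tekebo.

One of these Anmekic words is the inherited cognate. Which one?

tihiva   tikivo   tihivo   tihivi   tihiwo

tihivo

Anmekic: *tekebo > tekevo > tikivo > tihivo  (by unconditioned shift, vowel merger, intervocalic lenition)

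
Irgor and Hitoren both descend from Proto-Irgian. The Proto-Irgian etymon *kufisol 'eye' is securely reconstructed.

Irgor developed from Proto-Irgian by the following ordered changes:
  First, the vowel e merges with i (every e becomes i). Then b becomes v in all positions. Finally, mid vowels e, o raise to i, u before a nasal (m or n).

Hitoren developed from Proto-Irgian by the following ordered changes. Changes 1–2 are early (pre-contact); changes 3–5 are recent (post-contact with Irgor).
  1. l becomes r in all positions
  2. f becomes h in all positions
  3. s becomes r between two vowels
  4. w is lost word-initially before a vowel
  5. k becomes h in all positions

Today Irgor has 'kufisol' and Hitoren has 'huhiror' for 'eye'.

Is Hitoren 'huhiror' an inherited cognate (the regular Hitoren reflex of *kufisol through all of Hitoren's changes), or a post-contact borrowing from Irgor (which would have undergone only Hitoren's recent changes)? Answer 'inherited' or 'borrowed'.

If inherited, *kufisol would pass through all of Hitoren's changes:
Hitoren: *kufisol
  kufisol → kufisor   [unconditioned shift]
  kufisor → kuhisor   [unconditioned shift]
  kuhisor → kuhiror   [rhotacism]
  kuhiror (rule 4 does not apply)
  kuhiror → huhiror   [unconditioned shift]
  giving Hitoren huhiror.
If borrowed from Irgor 'kufisol' after the early changes, it would undergo only the recent ones:
  rule 3 (rhotacism): kufisol → kufirol
  rule 4 (glide loss): no change (kufirol)
  rule 5 (unconditioned shift): kufirol → hufirol
  ⇒ as a loan: hufirol
Hitoren 'huhiror' matches the inherited outcome exactly, so it is an inherited cognate, not a loan.

inherited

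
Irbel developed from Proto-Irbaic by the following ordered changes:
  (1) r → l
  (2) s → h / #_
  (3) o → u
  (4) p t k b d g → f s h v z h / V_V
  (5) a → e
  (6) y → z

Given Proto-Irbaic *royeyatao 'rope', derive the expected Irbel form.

luzezeseu

Irbel: *royeyatao > loyeyatao > luyeyatau > luyeyasau > luyeyeseu > luzezeseu  (by unconditioned shift, vowel merger, intervocalic lenition, vowel merger, unconditioned shift)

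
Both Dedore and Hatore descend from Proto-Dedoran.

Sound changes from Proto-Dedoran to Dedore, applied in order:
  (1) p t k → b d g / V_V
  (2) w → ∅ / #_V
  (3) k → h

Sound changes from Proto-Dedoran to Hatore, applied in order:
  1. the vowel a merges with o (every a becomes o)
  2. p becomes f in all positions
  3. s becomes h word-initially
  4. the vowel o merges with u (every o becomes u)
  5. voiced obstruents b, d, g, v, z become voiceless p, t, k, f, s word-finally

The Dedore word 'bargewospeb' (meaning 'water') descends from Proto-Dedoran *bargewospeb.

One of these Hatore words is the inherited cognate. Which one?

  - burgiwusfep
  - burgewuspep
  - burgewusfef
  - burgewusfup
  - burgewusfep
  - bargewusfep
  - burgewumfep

Hatore: *bargewospeb
  bargewospeb → borgewospeb   [vowel merger]
  borgewospeb → borgewosfeb   [unconditioned shift]
  borgewosfeb (rule 3 does not apply)
  borgewosfeb → burgewusfeb   [vowel merger]
  burgewusfeb → burgewusfep   [final devoicing]
  giving Hatore burgewusfep.
Among the options, 'burgewusfep' alone shows every Hatore change applied in order.

burgewusfep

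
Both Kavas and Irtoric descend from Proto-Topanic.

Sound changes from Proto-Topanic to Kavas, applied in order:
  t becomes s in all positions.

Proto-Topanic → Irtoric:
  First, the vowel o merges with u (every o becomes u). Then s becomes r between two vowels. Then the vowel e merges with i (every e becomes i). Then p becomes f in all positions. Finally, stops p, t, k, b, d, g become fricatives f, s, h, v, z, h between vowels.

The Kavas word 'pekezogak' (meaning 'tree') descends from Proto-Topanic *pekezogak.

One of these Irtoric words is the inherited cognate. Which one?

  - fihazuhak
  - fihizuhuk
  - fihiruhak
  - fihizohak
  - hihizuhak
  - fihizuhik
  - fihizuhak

Irtoric: start from *pekezogak.
  rule 1 (vowel merger): pekezogak → pekezugak
  rule 2: no change — pekezugak
  rule 3 (vowel merger): pekezugak → pikizugak
  rule 4 (unconditioned shift): pikizugak → fikizugak
  rule 5 (intervocalic lenition): fikizugak → fihizuhak
  ⇒ Irtoric fihizuhak

fihizuhak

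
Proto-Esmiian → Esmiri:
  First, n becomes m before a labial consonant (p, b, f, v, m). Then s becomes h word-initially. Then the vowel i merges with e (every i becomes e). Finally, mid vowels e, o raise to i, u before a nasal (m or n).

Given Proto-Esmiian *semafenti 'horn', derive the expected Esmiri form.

Esmiri: *semafenti
  semafenti (rule 1 does not apply)
  semafenti → hemafenti   [debuccalisation]
  hemafenti → hemafente   [vowel merger]
  hemafente → himafinte   [pre-nasal raising]
  giving Esmiri himafinte.

himafinte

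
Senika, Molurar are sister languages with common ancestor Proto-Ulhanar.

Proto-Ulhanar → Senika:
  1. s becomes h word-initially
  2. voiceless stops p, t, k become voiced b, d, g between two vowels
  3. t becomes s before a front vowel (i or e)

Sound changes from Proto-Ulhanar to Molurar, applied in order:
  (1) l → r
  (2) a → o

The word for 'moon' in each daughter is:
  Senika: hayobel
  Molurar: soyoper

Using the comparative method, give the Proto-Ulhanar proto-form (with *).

Position 2: Senika has a, Molurar has o. Senika preserves a here (none of its changes turn any other segment into a), so the proto-segment is *a.
Position 1: Senika has h, Molurar has s. Molurar preserves s here (none of its changes turn any other segment into s), so the proto-segment is *s.
Position 5: Senika has b, Molurar has p. Molurar preserves p here (none of its changes turn any other segment into p), so the proto-segment is *p.
This points to *sayopel. Verify forward in each daughter:
Senika: *sayopel > hayopel > hayobel  (by debuccalisation, intervocalic voicing)
Molurar: *sayopel
  sayopel → sayoper   [unconditioned shift]
  sayoper → soyoper   [vowel merger]
  giving Molurar soyoper.
*sayopel is the unique common source.

*sayopel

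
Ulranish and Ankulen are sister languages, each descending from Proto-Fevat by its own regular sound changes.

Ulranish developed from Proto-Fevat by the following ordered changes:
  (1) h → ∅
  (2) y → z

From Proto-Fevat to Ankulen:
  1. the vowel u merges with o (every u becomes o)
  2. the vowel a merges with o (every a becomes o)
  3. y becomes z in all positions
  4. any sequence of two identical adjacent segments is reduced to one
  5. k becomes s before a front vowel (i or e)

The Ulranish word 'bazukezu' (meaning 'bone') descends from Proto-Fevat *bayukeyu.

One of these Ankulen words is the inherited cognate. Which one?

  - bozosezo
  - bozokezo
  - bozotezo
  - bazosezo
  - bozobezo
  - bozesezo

bozosezo

Ankulen: start from *bayukeyu.
  rule 1 (vowel merger): bayukeyu → bayokeyo
  rule 2 (vowel merger): bayokeyo → boyokeyo
  rule 3 (unconditioned shift): boyokeyo → bozokezo
  rule 4: no change — bozokezo
  rule 5 (palatalisation): bozokezo → bozosezo
  ⇒ Ankulen bozosezo
Only 'bozosezo' matches the regular Ankulen development of *bayukeyu.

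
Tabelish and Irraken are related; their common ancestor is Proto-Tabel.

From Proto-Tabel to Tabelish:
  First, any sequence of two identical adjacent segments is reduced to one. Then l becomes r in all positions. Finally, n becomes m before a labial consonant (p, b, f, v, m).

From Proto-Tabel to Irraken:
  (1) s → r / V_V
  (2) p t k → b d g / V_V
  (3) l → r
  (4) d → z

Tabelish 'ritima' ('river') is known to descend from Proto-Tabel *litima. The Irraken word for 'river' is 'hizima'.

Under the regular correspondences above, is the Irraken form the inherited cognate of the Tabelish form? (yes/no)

no

Derive the expected Irraken reflex of *litima:
Irraken: *litima > lidima > ridima > rizima  (by intervocalic voicing, unconditioned shift, unconditioned shift)
The regular Irraken reflex would be 'rizima', but the attested form is 'hizima'. The correspondence is irregular, so they are not cognates (the Irraken form has a different source).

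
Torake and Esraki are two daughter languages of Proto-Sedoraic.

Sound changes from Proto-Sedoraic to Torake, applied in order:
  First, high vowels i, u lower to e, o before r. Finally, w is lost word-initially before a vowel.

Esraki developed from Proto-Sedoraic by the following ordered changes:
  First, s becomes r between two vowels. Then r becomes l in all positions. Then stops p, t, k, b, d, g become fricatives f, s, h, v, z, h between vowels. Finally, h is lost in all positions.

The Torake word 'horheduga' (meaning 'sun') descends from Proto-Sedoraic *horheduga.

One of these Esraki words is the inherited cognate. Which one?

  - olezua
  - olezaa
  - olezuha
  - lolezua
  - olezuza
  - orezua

olezua

Esraki: start from *horheduga.
  rule 1: no change — horheduga
  rule 2 (unconditioned shift): horheduga → holheduga
  rule 3 (intervocalic lenition): holheduga → holhezuha
  rule 4 (h-loss): holhezuha → olezua
  ⇒ Esraki olezua
Among the options, 'olezua' alone shows every Esraki change applied in order.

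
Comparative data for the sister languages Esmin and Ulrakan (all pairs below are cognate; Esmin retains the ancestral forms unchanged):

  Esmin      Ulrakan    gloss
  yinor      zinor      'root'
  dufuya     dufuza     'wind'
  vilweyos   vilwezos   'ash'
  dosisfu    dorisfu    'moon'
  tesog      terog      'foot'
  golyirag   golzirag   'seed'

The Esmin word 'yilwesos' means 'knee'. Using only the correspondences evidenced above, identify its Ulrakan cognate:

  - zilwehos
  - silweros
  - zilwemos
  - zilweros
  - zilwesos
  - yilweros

yinor ~ zinor — Esmin y corresponds to Ulrakan z word-initially before a front vowel.
tesog ~ terog — Esmin s corresponds to Ulrakan r between vowels (before a back vowel).
Applying these to Esmin 'yilwesos':
  yilwesos → zilwesos   (y→z word-initially before a front vowel)
  zilwesos → zilweros   (s→r between vowels (before a back vowel))
So the Ulrakan cognate is 'zilweros'.

zilweros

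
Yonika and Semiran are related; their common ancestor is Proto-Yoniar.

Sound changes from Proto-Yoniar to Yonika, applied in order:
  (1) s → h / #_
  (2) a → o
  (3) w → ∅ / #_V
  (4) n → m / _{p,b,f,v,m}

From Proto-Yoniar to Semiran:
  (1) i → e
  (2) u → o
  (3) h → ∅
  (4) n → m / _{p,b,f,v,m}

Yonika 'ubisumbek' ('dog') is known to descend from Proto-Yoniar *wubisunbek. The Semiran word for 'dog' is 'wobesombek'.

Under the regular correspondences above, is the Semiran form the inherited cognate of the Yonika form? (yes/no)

yes

Derive the expected Semiran reflex of *wubisunbek:
Semiran: start from *wubisunbek.
  rule 1 (vowel merger): wubisunbek → wubesunbek
  rule 2 (vowel merger): wubesunbek → wobesonbek
  rule 3: no change — wobesonbek
  rule 4 (nasal place assimilation): wobesonbek → wobesombek
  ⇒ Semiran wobesombek
Semiran 'wobesombek' matches the regular reflex exactly, so the pair is cognate.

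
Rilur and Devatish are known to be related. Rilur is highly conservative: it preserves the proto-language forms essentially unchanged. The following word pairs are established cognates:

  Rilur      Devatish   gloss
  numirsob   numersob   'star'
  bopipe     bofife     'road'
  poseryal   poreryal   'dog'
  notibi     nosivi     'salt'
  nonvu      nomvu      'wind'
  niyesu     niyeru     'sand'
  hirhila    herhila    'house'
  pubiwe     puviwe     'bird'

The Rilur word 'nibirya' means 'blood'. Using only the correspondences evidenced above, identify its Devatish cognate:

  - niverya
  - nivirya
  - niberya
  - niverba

niverya

notibi ~ nosivi, pubiwe ~ puviwe — Rilur b corresponds to Devatish v between vowels (before a front vowel).
numirsob ~ numersob, hirhila ~ herhila — Rilur i corresponds to Devatish e after a consonant, before r.
Applying these to Rilur 'nibirya':
  nibirya → nivirya   (b→v between vowels (before a front vowel))
  nivirya → niverya   (i→e after a consonant, before r)
So the Devatish cognate is 'niverya'.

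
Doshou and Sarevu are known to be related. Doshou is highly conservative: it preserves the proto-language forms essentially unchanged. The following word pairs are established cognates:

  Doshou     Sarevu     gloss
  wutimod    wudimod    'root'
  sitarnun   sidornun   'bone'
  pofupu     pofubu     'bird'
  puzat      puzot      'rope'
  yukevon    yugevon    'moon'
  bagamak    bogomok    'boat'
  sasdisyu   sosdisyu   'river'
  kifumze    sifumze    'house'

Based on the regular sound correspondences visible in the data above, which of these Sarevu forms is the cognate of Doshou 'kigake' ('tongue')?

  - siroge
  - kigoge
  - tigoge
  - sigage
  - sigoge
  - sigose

kifumze ~ sifumze — Doshou k corresponds to Sarevu s word-initially before a front vowel.
puzat ~ puzot, bagamak ~ bogomok — Doshou a corresponds to Sarevu o after a consonant, before a consonant other than r, m, n, p, b, f, v.
yukevon ~ yugevon — Doshou k corresponds to Sarevu g between vowels (before a front vowel).
Applying these to Doshou 'kigake':
  kigake → sigake   (k→s word-initially before a front vowel)
  sigake → sigoke   (a→o after a consonant, before a consonant other than r, m, n, p, b, f, v)
  sigoke → sigoge   (k→g between vowels (before a front vowel))
So the Sarevu cognate is 'sigoge'.

sigoge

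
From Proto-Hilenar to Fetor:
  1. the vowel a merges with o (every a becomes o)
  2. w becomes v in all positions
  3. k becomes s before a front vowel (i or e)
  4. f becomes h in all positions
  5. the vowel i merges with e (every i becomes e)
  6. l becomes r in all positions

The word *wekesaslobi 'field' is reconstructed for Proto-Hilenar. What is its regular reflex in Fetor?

Fetor: *wekesaslobi
  wekesaslobi → wekesoslobi   [vowel merger]
  wekesoslobi → vekesoslobi   [unconditioned shift]
  vekesoslobi → vesesoslobi   [palatalisation]
  vesesoslobi (rule 4 does not apply)
  vesesoslobi → vesesoslobe   [vowel merger]
  vesesoslobe → vesesosrobe   [unconditioned shift]
  giving Fetor vesesosrobe.

vesesosrobe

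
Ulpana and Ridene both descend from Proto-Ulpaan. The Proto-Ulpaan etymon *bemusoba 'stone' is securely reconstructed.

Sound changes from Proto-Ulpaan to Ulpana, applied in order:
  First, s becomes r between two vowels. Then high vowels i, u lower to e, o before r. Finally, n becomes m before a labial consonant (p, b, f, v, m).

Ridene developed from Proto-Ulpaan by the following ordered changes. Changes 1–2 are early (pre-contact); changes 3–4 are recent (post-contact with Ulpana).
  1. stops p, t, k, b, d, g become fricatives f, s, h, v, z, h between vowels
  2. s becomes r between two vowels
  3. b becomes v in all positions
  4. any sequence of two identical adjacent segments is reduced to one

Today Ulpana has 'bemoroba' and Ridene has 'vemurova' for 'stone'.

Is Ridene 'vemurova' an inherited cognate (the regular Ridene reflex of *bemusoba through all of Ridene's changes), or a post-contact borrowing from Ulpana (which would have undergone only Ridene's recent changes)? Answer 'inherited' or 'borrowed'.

If inherited, *bemusoba would pass through all of Ridene's changes:
Ridene: start from *bemusoba.
  rule 1 (intervocalic lenition): bemusoba → bemusova
  rule 2 (rhotacism): bemusova → bemurova
  rule 3 (unconditioned shift): bemurova → vemurova
  rule 4: no change — vemurova
  ⇒ Ridene vemurova
If borrowed from Ulpana 'bemoroba' after the early changes, it would undergo only the recent ones:
  rule 3 (unconditioned shift): bemoroba → vemorova
  rule 4 (degemination): no change (vemorova)
  ⇒ as a loan: vemorova
Ridene 'vemurova' matches the inherited outcome exactly, so it is an inherited cognate, not a loan.

inherited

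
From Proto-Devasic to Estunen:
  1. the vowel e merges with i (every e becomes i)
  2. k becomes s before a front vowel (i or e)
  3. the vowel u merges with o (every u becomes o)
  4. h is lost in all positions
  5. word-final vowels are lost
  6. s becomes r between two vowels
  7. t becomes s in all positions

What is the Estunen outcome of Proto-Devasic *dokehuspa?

doriosp

Estunen: *dokehuspa > dokihuspa > dosihuspa > dosihospa > dosiospa > dosiosp > doriosp  (by vowel merger, palatalisation, vowel merger, h-loss, apocope, rhotacism)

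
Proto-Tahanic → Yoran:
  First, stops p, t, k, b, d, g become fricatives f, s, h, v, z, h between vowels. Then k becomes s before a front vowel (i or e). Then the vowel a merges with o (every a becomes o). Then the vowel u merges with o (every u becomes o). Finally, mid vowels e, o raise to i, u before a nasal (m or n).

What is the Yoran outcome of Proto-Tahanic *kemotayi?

simosoyi

Yoran: *kemotayi
  kemotayi → kemosayi   [intervocalic lenition]
  kemosayi → semosayi   [palatalisation]
  semosayi → semosoyi   [vowel merger]
  semosoyi (rule 4 does not apply)
  semosoyi → simosoyi   [pre-nasal raising]
  giving Yoran simosoyi.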